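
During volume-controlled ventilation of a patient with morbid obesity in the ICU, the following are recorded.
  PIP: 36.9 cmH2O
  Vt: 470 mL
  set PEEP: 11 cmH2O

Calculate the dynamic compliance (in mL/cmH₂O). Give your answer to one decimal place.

Dynamic compliance = Vt / (PIP − PEEP) = 470 / (36.9 − 11) = 470 / 25.9 = 18.147 mL/cmH2O.

18.1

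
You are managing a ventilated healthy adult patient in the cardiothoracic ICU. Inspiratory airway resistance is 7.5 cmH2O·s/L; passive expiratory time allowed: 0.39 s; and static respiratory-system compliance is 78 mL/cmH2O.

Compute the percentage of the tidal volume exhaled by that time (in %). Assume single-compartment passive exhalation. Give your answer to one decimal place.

48.7

τ = R × C = 7.5 × 78 mL/cmH2O = 7.5 × 0.078 L/cmH2O = 0.585 s.
Passive exhalation: V(t)/V₀ = e^(−t/τ) = e^(−0.39/0.585) = 0.5134.
Fraction exhaled = 1 − 0.5134 = 0.4866 → 48.66%.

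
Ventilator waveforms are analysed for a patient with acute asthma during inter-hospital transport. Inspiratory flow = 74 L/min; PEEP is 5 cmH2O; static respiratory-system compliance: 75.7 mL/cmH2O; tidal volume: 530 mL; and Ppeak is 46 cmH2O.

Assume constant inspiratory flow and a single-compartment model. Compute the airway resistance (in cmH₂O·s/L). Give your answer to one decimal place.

27.6

Flow: 74 L/min ÷ 60 = 1.2333 L/s.
Equation of motion (constant flow): PIP = Vt/C + R·V̇ + PEEP.
R·V̇ = PIP − Vt/C − PEEP = 46 − 530/75.7 − 5 = 46 − 7.001 − 5 = 33.999 cmH2O.
R = 33.999 / 1.2333 = 27.568 cmH2O·s/L.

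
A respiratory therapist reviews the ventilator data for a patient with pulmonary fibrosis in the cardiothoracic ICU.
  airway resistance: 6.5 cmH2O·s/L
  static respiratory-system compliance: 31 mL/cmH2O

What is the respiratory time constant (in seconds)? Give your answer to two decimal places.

0.20

τ = R × C = 6.5 × 31 mL/cmH2O = 6.5 × 0.031 L/cmH2O = 0.2015 s.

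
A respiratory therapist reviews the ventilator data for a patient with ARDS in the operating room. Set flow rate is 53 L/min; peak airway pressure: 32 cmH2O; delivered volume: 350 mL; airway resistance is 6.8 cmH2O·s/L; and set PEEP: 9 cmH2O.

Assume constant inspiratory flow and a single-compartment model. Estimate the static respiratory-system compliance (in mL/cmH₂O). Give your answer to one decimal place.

Flow: 53 L/min ÷ 60 = 0.8833 L/s.
Equation of motion (constant flow): PIP = Vt/C + R·V̇ + PEEP.
Vt/C = PIP − R·V̇ − PEEP = 32 − 6.8×0.8833 − 9 = 32 − 6.006 − 9 = 16.994 cmH2O.
C = Vt / 16.994 = 350 / 16.994 = 20.596 mL/cmH2O.

20.6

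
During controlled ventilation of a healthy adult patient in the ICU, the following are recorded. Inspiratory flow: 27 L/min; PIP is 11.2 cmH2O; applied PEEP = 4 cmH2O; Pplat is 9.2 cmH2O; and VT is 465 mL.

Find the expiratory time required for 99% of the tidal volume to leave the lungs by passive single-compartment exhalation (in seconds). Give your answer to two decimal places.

Flow: 27 L/min ÷ 60 = 0.45 L/s.
R = (PIP − Pplat)/V̇ = (11.2 − 9.2) / 0.45 = 2.0/0.45 = 4.444 cmH2O·s/L.
C = Vt/(Pplat − PEEP) = 465.0 / (9.2 − 4) = 465.0/5.2 = 89.423 mL/cmH2O.
τ = R × C = 4.444 × 0.08942 L/cmH2O = 0.3974 s.
t = −τ·ln(1 − 0.99) = −0.3974·ln(0.01) = 1.83 s.

1.83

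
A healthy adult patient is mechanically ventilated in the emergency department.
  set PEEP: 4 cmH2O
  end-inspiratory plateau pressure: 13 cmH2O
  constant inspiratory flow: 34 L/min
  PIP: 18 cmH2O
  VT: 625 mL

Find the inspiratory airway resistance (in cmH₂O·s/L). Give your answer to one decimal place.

8.8

Flow: 34 L/min ÷ 60 = 0.5667 L/s.
Raw = (PIP − Pplat) / flow = (18 − 13) / 0.5667 = 5.0 / 0.5667 = 8.823 cmH2O·s/L.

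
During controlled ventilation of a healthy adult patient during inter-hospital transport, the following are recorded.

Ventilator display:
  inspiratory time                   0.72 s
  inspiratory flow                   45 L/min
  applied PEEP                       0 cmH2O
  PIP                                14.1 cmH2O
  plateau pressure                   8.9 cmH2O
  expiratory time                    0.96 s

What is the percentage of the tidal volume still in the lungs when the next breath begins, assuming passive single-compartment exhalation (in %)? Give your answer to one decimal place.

10.2

Flow: 45 L/min ÷ 60 = 0.75 L/s.
Vt = flow × Ti = 0.75 L/s × 0.72 s × 1000 mL/L = 540.0 mL.
R = (PIP − Pplat)/V̇ = (14.1 − 8.9) / 0.75 = 5.2/0.75 = 6.933 cmH2O·s/L.
C = Vt/(Pplat − PEEP) = 540.0 / (8.9 − 0) = 540.0/8.9 = 60.674 mL/cmH2O.
τ = R × C = 6.933 × 0.06067 L/cmH2O = 0.4206 s.
Fraction remaining at end-expiration = e^(−Te/τ) = e^(−0.96/0.4206) = 0.102 → 10.2%.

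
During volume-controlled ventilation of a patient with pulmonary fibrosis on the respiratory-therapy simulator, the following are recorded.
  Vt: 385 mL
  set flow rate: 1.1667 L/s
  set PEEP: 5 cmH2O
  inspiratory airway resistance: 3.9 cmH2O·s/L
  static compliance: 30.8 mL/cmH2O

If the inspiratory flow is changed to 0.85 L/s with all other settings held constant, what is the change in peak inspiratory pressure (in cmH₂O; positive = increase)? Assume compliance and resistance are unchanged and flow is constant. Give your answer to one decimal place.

-1.2

PIP = Vt/C + R·V̇ + PEEP (constant-flow equation of motion).
Only the resistive term changes: ΔPIP = R × ΔV̇ = 3.9 × (0.85 − 1.1667) = 3.9 × -0.3167 = -1.235 cmH2O.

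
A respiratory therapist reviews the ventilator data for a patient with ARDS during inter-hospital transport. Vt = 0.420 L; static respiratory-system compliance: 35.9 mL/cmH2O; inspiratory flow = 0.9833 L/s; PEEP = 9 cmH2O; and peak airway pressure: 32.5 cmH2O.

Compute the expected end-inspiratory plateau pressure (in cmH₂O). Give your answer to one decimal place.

Pplat = PEEP + Vt / Cstat = 9 + 420 / 35.9 = 9 + 11.699 = 20.699 cmH2O.

20.7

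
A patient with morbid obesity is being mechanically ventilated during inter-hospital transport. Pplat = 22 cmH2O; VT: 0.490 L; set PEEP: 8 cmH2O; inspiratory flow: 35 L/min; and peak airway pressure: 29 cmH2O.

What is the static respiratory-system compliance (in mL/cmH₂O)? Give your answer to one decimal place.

Cstat = Vt / (Pplat − PEEP) = 490 / (22 − 8) = 490 / 14.0 = 35.0 mL/cmH2O.

35.0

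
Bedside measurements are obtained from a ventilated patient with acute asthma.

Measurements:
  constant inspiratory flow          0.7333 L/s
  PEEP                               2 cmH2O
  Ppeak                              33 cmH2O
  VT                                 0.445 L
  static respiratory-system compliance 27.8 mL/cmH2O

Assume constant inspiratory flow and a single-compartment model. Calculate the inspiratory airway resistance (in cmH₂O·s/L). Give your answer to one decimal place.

Equation of motion (constant flow): PIP = Vt/C + R·V̇ + PEEP.
R·V̇ = PIP − Vt/C − PEEP = 33 − 445/27.8 − 2 = 33 − 16.007 − 2 = 14.993 cmH2O.
R = 14.993 / 0.7333 = 20.446 cmH2O·s/L.

20.4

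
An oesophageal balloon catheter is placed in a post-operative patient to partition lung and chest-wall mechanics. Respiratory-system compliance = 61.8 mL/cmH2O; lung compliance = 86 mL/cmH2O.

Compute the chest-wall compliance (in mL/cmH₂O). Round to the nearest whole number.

1/Ccw = 1/Crs − 1/CL.
1/Ccw = 1/61.8 − 1/86 = 0.004553.
Ccw = 219.64 mL/cmH2O.

220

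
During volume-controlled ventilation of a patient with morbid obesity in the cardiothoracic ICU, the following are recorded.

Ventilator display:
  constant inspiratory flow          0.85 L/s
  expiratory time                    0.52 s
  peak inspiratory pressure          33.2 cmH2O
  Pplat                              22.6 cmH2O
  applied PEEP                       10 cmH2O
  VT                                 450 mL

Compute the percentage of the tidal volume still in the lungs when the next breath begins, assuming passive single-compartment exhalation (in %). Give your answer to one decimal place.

31.1

R = (PIP − Pplat)/V̇ = (33.2 − 22.6) / 0.85 = 10.6/0.85 = 12.471 cmH2O·s/L.
C = Vt/(Pplat − PEEP) = 450.0 / (22.6 − 10) = 450.0/12.6 = 35.714 mL/cmH2O.
τ = R × C = 12.471 × 0.03571 L/cmH2O = 0.4453 s.
Fraction remaining at end-expiration = e^(−Te/τ) = e^(−0.52/0.4453) = 0.3111 → 31.11%.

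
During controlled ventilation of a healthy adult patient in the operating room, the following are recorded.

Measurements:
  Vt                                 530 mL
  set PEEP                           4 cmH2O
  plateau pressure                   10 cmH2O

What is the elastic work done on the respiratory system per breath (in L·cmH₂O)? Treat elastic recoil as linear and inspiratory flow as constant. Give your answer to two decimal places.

Elastic work ≈ ½ × (Pplat − PEEP) × Vt = 0.5 × (10 − 4) × 0.530 L = 0.5 × 6.0 × 0.530 = 1.59 L·cmH2O.

1.59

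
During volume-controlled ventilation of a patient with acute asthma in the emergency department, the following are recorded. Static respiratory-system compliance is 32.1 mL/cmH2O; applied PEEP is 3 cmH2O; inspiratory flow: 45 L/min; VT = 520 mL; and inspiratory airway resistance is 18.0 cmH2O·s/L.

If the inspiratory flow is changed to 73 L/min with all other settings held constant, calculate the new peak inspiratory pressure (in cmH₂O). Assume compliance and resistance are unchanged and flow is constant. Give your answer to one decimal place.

Flow: 45 L/min ÷ 60 = 0.75 L/s.
New flow: 73 L/min ÷ 60 = 1.2167 L/s.
PIP = Vt/C + R·V̇ + PEEP (constant-flow equation of motion).
Only the resistive term changes: ΔPIP = R × ΔV̇ = 18.0 × (1.2167 − 0.75) = 18.0 × 0.4667 = 8.401 cmH2O.
Original PIP = 520/32.1 + 18.0×0.75 + 3 = 32.699 cmH2O; new PIP = 32.699 + (8.401) = 41.1 cmH2O.

41.1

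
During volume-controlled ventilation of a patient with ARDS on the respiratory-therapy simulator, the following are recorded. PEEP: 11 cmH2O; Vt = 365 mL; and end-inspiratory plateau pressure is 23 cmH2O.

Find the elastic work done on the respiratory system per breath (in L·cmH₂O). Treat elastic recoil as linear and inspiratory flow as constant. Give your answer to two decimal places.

Elastic work ≈ ½ × (Pplat − PEEP) × Vt = 0.5 × (23 − 11) × 0.365 L = 0.5 × 12.0 × 0.365 = 2.19 L·cmH2O.

2.19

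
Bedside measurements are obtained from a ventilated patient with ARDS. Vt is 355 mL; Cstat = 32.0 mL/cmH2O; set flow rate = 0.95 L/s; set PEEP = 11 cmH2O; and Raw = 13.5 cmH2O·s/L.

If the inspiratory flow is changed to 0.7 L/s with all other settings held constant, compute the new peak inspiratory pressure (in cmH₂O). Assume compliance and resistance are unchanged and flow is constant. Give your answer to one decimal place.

PIP = Vt/C + R·V̇ + PEEP (constant-flow equation of motion).
Only the resistive term changes: ΔPIP = R × ΔV̇ = 13.5 × (0.7 − 0.95) = 13.5 × -0.25 = -3.375 cmH2O.
Original PIP = 355/32.0 + 13.5×0.95 + 11 = 34.919 cmH2O; new PIP = 34.919 + (-3.375) = 31.544 cmH2O.

31.5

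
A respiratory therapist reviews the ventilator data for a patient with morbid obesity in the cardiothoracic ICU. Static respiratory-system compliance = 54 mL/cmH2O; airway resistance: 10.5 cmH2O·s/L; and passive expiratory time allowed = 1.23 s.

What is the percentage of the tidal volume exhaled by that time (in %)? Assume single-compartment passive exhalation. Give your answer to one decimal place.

τ = R × C = 10.5 × 54 mL/cmH2O = 10.5 × 0.054 L/cmH2O = 0.567 s.
Passive exhalation: V(t)/V₀ = e^(−t/τ) = e^(−1.23/0.567) = 0.1143.
Fraction exhaled = 1 − 0.1143 = 0.8857 → 88.57%.

88.6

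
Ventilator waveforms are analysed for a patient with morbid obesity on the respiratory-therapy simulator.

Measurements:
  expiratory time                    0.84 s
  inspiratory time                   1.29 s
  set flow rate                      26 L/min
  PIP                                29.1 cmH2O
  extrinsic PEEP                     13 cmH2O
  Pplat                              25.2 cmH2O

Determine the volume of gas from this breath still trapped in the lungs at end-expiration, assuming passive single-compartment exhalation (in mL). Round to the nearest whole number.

Flow: 26 L/min ÷ 60 = 0.4333 L/s.
Vt = flow × Ti = 0.4333 L/s × 1.29 s × 1000 mL/L = 558.96 mL.
R = (PIP − Pplat)/V̇ = (29.1 − 25.2) / 0.4333 = 3.9/0.4333 = 9.001 cmH2O·s/L.
C = Vt/(Pplat − PEEP) = 558.96 / (25.2 − 13) = 558.96/12.2 = 45.816 mL/cmH2O.
τ = R × C = 9.001 × 0.04582 L/cmH2O = 0.4124 s.
Fraction remaining = e^(−Te/τ) = e^(−0.84/0.4124) = 0.1304.
Trapped volume = 558.96 × 0.1304 = 72.888 mL.

73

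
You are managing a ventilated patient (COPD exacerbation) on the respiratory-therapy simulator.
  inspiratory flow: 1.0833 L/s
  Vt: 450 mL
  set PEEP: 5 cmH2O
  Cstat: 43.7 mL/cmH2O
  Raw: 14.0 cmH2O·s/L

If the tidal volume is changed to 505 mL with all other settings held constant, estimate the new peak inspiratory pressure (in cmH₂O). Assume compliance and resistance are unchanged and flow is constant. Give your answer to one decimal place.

31.7

PIP = Vt/C + R·V̇ + PEEP (constant-flow equation of motion).
Only the elastic term changes: ΔPIP = ΔVt / C = (505 − 450) / 43.7 = 1.259 cmH2O.
Original PIP = 450/43.7 + 14.0×1.0833 + 5 = 30.464 cmH2O; new PIP = 30.464 + (1.259) = 31.723 cmH2O.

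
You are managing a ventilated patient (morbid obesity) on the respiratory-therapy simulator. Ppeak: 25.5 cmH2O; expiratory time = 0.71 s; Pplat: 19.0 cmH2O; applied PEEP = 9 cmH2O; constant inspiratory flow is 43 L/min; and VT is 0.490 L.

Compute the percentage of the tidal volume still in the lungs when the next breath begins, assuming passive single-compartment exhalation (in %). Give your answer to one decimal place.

Flow: 43 L/min ÷ 60 = 0.7167 L/s.
R = (PIP − Pplat)/V̇ = (25.5 − 19.0) / 0.7167 = 6.5/0.7167 = 9.069 cmH2O·s/L.
C = Vt/(Pplat − PEEP) = 490.0 / (19.0 − 9) = 490.0/10.0 = 49.0 mL/cmH2O.
τ = R × C = 9.069 × 0.049 L/cmH2O = 0.4444 s.
Fraction remaining at end-expiration = e^(−Te/τ) = e^(−0.71/0.4444) = 0.2024 → 20.24%.

20.2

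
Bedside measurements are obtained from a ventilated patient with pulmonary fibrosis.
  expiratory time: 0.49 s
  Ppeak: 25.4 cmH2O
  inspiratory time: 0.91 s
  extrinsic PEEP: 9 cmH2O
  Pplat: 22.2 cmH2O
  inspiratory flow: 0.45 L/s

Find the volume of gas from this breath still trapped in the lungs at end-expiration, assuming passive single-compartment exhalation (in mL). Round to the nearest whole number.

44

Vt = flow × Ti = 0.45 L/s × 0.91 s × 1000 mL/L = 409.5 mL.
R = (PIP − Pplat)/V̇ = (25.4 − 22.2) / 0.45 = 3.2/0.45 = 7.111 cmH2O·s/L.
C = Vt/(Pplat − PEEP) = 409.5 / (22.2 − 9) = 409.5/13.2 = 31.023 mL/cmH2O.
τ = R × C = 7.111 × 0.03102 L/cmH2O = 0.2206 s.
Fraction remaining = e^(−Te/τ) = e^(−0.49/0.2206) = 0.1085.
Trapped volume = 409.5 × 0.1085 = 44.431 mL.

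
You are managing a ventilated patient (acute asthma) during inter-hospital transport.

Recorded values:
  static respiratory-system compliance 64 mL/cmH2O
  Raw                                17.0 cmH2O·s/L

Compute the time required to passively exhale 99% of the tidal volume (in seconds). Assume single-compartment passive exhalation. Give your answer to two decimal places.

5.01

τ = R × C = 17.0 × 64 mL/cmH2O = 17.0 × 0.064 L/cmH2O = 1.088 s.
Exhaled fraction f = 1 − e^(−t/τ) → t = −τ·ln(1 − f) = −1.088·ln(0.01) = 5.01 s.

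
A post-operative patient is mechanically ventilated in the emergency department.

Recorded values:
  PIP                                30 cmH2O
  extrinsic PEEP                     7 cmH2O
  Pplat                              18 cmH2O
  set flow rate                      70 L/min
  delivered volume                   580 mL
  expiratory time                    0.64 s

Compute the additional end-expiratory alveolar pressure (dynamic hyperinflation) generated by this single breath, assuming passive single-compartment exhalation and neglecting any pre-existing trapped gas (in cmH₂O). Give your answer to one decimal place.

Flow: 70 L/min ÷ 60 = 1.1667 L/s.
R = (PIP − Pplat)/V̇ = (30 − 18) / 1.1667 = 12.0/1.1667 = 10.285 cmH2O·s/L.
C = Vt/(Pplat − PEEP) = 580.0 / (18 − 7) = 580.0/11.0 = 52.727 mL/cmH2O.
τ = R × C = 10.285 × 0.05273 L/cmH2O = 0.5423 s.
Fraction remaining = e^(−Te/τ) = e^(−0.64/0.5423) = 0.3072; trapped volume = 580.0 × 0.3072 = 178.18 mL.
Additional alveolar pressure from trapping ≈ V_trapped / C = 178.18 / 52.727 = 3.379 cmH2O.

3.4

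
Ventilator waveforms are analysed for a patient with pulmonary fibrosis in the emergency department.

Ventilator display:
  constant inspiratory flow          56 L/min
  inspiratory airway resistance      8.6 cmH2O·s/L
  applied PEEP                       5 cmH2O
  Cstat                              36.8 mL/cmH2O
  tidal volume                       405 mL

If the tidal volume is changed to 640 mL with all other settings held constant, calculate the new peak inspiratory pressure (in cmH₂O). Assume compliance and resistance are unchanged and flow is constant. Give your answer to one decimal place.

30.4

Flow: 56 L/min ÷ 60 = 0.9333 L/s.
PIP = Vt/C + R·V̇ + PEEP (constant-flow equation of motion).
Only the elastic term changes: ΔPIP = ΔVt / C = (640 − 405) / 36.8 = 6.386 cmH2O.
Original PIP = 405/36.8 + 8.6×0.9333 + 5 = 24.032 cmH2O; new PIP = 24.032 + (6.386) = 30.418 cmH2O.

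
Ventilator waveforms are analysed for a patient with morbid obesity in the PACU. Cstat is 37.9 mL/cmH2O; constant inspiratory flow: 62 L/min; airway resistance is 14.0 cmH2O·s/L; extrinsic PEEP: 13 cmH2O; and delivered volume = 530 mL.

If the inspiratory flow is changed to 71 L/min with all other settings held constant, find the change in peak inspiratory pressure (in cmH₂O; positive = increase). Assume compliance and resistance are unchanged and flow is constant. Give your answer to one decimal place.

Flow: 62 L/min ÷ 60 = 1.0333 L/s.
New flow: 71 L/min ÷ 60 = 1.1833 L/s.
PIP = Vt/C + R·V̇ + PEEP (constant-flow equation of motion).
Only the resistive term changes: ΔPIP = R × ΔV̇ = 14.0 × (1.1833 − 1.0333) = 14.0 × 0.15 = 2.1 cmH2O.

2.1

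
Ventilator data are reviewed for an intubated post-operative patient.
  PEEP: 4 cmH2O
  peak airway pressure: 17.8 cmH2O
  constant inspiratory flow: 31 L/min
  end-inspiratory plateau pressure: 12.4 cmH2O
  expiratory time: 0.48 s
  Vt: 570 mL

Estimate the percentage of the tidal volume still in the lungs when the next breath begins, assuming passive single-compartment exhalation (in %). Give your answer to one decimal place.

Flow: 31 L/min ÷ 60 = 0.5167 L/s.
R = (PIP − Pplat)/V̇ = (17.8 − 12.4) / 0.5167 = 5.4/0.5167 = 10.451 cmH2O·s/L.
C = Vt/(Pplat − PEEP) = 570.0 / (12.4 − 4) = 570.0/8.4 = 67.857 mL/cmH2O.
τ = R × C = 10.451 × 0.06786 L/cmH2O = 0.7092 s.
Fraction remaining at end-expiration = e^(−Te/τ) = e^(−0.48/0.7092) = 0.5082 → 50.82%.

50.8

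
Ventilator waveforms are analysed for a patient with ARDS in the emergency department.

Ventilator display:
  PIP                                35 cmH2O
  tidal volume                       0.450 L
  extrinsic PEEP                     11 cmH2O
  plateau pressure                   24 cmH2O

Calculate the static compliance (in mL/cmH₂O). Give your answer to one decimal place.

34.6

Cstat = Vt / (Pplat − PEEP) = 450 / (24 − 11) = 450 / 13.0 = 34.615 mL/cmH2O.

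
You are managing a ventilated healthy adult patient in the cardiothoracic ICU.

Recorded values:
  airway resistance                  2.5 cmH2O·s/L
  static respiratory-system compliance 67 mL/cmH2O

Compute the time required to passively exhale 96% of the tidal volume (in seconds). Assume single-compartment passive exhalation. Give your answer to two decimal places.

τ = R × C = 2.5 × 67 mL/cmH2O = 2.5 × 0.067 L/cmH2O = 0.1675 s.
Exhaled fraction f = 1 − e^(−t/τ) → t = −τ·ln(1 − f) = −0.1675·ln(0.04) = 0.5392 s.

0.54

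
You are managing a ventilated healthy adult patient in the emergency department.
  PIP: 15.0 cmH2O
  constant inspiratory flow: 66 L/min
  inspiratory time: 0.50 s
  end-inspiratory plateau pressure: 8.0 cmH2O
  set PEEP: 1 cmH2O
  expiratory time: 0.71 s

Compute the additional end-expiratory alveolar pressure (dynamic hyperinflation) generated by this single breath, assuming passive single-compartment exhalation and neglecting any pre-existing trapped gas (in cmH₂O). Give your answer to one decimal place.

Flow: 66 L/min ÷ 60 = 1.1 L/s.
Vt = flow × Ti = 1.1 L/s × 0.50 s × 1000 mL/L = 550.0 mL.
R = (PIP − Pplat)/V̇ = (15.0 − 8.0) / 1.1 = 7.0/1.1 = 6.364 cmH2O·s/L.
C = Vt/(Pplat − PEEP) = 550.0 / (8.0 − 1) = 550.0/7.0 = 78.571 mL/cmH2O.
τ = R × C = 6.364 × 0.07857 L/cmH2O = 0.5 s.
Fraction remaining = e^(−Te/τ) = e^(−0.71/0.5) = 0.2417; trapped volume = 550.0 × 0.2417 = 132.94 mL.
Additional alveolar pressure from trapping ≈ V_trapped / C = 132.94 / 78.571 = 1.692 cmH2O.

1.7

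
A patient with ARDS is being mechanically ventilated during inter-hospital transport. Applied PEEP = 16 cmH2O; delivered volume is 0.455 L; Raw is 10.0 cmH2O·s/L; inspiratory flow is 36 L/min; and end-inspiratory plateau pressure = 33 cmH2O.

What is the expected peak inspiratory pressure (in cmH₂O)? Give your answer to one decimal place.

39.0

Flow: 36 L/min ÷ 60 = 0.6 L/s.
PIP = Pplat + Raw × flow = 33 + 10.0 × 0.6 = 33 + 6.0 = 39.0 cmH2O.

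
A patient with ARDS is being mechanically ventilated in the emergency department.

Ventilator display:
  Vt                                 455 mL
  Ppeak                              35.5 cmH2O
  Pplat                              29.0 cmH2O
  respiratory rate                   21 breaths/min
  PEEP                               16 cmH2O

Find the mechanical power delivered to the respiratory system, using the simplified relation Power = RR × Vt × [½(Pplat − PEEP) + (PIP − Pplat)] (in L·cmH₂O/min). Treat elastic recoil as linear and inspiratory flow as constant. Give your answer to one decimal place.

Per-breath work = Vt × [½(Pplat−PEEP) + (PIP−Pplat)] = 0.455 × [0.5×13.0 + 6.5] = 0.455 × 13.0 = 5.915 L·cmH2O.
Power = 21 × 5.915 = 124.22 L·cmH2O/min.

124.2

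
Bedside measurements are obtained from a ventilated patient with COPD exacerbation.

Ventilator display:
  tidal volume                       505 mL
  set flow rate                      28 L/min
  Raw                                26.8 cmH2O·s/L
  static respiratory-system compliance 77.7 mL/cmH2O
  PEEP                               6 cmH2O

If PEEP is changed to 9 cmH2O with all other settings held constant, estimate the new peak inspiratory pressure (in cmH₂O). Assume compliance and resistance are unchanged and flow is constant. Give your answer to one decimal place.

28.0

Flow: 28 L/min ÷ 60 = 0.4667 L/s.
PIP = Vt/C + R·V̇ + PEEP (constant-flow equation of motion).
Only the baseline term changes: ΔPIP = ΔPEEP = 9 − 6 = 3.0 cmH2O.
Original PIP = 505/77.7 + 26.8×0.4667 + 6 = 25.007 cmH2O; new PIP = 25.007 + (3.0) = 28.007 cmH2O.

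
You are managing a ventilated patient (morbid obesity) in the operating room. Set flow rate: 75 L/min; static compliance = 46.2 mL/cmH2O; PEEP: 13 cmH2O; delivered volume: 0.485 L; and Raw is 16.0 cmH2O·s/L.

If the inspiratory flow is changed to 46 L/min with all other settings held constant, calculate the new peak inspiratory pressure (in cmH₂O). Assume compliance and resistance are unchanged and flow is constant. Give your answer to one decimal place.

35.8

Flow: 75 L/min ÷ 60 = 1.25 L/s.
New flow: 46 L/min ÷ 60 = 0.7667 L/s.
PIP = Vt/C + R·V̇ + PEEP (constant-flow equation of motion).
Only the resistive term changes: ΔPIP = R × ΔV̇ = 16.0 × (0.7667 − 1.25) = 16.0 × -0.4833 = -7.733 cmH2O.
Original PIP = 485/46.2 + 16.0×1.25 + 13 = 43.498 cmH2O; new PIP = 43.498 + (-7.733) = 35.765 cmH2O.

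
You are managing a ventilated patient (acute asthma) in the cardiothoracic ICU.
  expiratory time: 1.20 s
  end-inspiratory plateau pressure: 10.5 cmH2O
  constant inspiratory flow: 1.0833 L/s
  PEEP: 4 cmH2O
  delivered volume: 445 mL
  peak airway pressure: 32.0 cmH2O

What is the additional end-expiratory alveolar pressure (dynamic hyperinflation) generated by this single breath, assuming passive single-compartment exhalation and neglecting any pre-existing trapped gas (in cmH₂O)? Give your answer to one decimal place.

R = (PIP − Pplat)/V̇ = (32.0 − 10.5) / 1.0833 = 21.5/1.0833 = 19.847 cmH2O·s/L.
C = Vt/(Pplat − PEEP) = 445.0 / (10.5 − 4) = 445.0/6.5 = 68.462 mL/cmH2O.
τ = R × C = 19.847 × 0.06846 L/cmH2O = 1.359 s.
Fraction remaining = e^(−Te/τ) = e^(−1.20/1.359) = 0.4135; trapped volume = 445.0 × 0.4135 = 184.01 mL.
Additional alveolar pressure from trapping ≈ V_trapped / C = 184.01 / 68.462 = 2.688 cmH2O.

2.7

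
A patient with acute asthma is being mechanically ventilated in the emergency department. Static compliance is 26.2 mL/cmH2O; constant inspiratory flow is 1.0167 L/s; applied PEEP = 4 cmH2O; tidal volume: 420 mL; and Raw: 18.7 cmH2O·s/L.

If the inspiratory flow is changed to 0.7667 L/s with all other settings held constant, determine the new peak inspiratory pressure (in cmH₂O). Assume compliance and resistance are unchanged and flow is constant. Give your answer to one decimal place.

34.4

PIP = Vt/C + R·V̇ + PEEP (constant-flow equation of motion).
Only the resistive term changes: ΔPIP = R × ΔV̇ = 18.7 × (0.7667 − 1.0167) = 18.7 × -0.25 = -4.675 cmH2O.
Original PIP = 420/26.2 + 18.7×1.0167 + 4 = 39.043 cmH2O; new PIP = 39.043 + (-4.675) = 34.368 cmH2O.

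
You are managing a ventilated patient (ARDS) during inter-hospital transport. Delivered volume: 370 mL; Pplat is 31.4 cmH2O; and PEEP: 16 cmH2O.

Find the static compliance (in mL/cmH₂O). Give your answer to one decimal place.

24.0

Cstat = Vt / (Pplat − PEEP) = 370 / (31.4 − 16) = 370 / 15.4 = 24.026 mL/cmH2O.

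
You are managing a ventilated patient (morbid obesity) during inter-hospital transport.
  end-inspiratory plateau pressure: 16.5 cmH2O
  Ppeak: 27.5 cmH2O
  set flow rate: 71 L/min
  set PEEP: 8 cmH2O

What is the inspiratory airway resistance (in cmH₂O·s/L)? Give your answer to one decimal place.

Flow: 71 L/min ÷ 60 = 1.1833 L/s.
Raw = (PIP − Pplat) / flow = (27.5 − 16.5) / 1.1833 = 11.0 / 1.1833 = 9.296 cmH2O·s/L.

9.3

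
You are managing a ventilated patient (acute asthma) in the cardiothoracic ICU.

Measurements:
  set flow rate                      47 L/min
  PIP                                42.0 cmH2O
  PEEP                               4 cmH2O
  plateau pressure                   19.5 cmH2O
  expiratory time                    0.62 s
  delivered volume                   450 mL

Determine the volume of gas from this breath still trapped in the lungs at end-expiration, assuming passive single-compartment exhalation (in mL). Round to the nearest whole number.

Flow: 47 L/min ÷ 60 = 0.7833 L/s.
R = (PIP − Pplat)/V̇ = (42.0 − 19.5) / 0.7833 = 22.5/0.7833 = 28.725 cmH2O·s/L.
C = Vt/(Pplat − PEEP) = 450.0 / (19.5 − 4) = 450.0/15.5 = 29.032 mL/cmH2O.
τ = R × C = 28.725 × 0.02903 L/cmH2O = 0.8339 s.
Fraction remaining = e^(−Te/τ) = e^(−0.62/0.8339) = 0.4754.
Trapped volume = 450.0 × 0.4754 = 213.93 mL.

214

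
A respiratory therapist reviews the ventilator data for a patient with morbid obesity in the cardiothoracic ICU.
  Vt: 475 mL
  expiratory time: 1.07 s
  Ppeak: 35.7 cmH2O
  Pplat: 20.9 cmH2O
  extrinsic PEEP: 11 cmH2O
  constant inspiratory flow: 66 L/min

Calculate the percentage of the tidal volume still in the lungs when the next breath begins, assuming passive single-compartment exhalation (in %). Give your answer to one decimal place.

Flow: 66 L/min ÷ 60 = 1.1 L/s.
R = (PIP − Pplat)/V̇ = (35.7 − 20.9) / 1.1 = 14.8/1.1 = 13.455 cmH2O·s/L.
C = Vt/(Pplat − PEEP) = 475.0 / (20.9 − 11) = 475.0/9.9 = 47.98 mL/cmH2O.
τ = R × C = 13.455 × 0.04798 L/cmH2O = 0.6456 s.
Fraction remaining at end-expiration = e^(−Te/τ) = e^(−1.07/0.6456) = 0.1906 → 19.06%.

19.1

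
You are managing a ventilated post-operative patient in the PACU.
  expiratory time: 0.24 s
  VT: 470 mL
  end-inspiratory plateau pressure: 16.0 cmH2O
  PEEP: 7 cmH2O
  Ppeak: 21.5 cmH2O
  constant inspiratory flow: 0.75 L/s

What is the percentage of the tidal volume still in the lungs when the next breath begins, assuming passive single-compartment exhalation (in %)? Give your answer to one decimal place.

R = (PIP − Pplat)/V̇ = (21.5 − 16.0) / 0.75 = 5.5/0.75 = 7.333 cmH2O·s/L.
C = Vt/(Pplat − PEEP) = 470.0 / (16.0 − 7) = 470.0/9.0 = 52.222 mL/cmH2O.
τ = R × C = 7.333 × 0.05222 L/cmH2O = 0.3829 s.
Fraction remaining at end-expiration = e^(−Te/τ) = e^(−0.24/0.3829) = 0.5343 → 53.43%.

53.4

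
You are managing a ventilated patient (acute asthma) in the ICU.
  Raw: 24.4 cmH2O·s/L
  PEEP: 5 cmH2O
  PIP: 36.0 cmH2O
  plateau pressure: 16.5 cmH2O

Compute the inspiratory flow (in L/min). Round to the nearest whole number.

48

flow = (PIP − Pplat) / Raw = (36.0 − 16.5) / 24.4 = 0.7992 L/s × 60 = 47.952 L/min.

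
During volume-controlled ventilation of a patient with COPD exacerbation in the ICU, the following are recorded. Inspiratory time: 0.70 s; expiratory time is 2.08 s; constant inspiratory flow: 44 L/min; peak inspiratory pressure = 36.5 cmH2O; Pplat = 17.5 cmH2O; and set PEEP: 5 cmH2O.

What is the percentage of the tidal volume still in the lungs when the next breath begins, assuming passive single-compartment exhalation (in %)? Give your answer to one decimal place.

Flow: 44 L/min ÷ 60 = 0.7333 L/s.
Vt = flow × Ti = 0.7333 L/s × 0.70 s × 1000 mL/L = 513.31 mL.
R = (PIP − Pplat)/V̇ = (36.5 − 17.5) / 0.7333 = 19.0/0.7333 = 25.91 cmH2O·s/L.
C = Vt/(Pplat − PEEP) = 513.31 / (17.5 − 5) = 513.31/12.5 = 41.065 mL/cmH2O.
τ = R × C = 25.91 × 0.04107 L/cmH2O = 1.064 s.
Fraction remaining at end-expiration = e^(−Te/τ) = e^(−2.08/1.064) = 0.1416 → 14.16%.

14.2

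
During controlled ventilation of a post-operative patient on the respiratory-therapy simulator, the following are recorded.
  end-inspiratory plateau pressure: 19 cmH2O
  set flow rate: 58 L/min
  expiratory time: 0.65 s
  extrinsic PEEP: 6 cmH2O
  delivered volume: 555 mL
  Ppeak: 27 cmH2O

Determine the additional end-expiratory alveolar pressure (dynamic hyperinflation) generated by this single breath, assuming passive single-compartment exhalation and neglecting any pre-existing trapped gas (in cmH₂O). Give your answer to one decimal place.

Flow: 58 L/min ÷ 60 = 0.9667 L/s.
R = (PIP − Pplat)/V̇ = (27 − 19) / 0.9667 = 8.0/0.9667 = 8.276 cmH2O·s/L.
C = Vt/(Pplat − PEEP) = 555.0 / (19 − 6) = 555.0/13.0 = 42.692 mL/cmH2O.
τ = R × C = 8.276 × 0.04269 L/cmH2O = 0.3533 s.
Fraction remaining = e^(−Te/τ) = e^(−0.65/0.3533) = 0.1588; trapped volume = 555.0 × 0.1588 = 88.134 mL.
Additional alveolar pressure from trapping ≈ V_trapped / C = 88.134 / 42.692 = 2.064 cmH2O.

2.1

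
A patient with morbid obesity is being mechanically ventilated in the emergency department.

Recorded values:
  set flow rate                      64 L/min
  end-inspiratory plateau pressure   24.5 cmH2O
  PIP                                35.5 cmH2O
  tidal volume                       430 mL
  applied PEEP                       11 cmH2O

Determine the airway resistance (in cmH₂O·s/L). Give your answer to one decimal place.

Flow: 64 L/min ÷ 60 = 1.0667 L/s.
Raw = (PIP − Pplat) / flow = (35.5 − 24.5) / 1.0667 = 11.0 / 1.0667 = 10.312 cmH2O·s/L.

10.3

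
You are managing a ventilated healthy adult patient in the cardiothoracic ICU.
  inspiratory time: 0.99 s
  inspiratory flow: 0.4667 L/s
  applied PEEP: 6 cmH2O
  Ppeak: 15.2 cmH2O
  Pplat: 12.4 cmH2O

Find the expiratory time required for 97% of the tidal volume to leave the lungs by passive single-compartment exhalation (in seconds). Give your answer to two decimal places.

Vt = flow × Ti = 0.4667 L/s × 0.99 s × 1000 mL/L = 462.03 mL.
R = (PIP − Pplat)/V̇ = (15.2 − 12.4) / 0.4667 = 2.8/0.4667 = 6.0 cmH2O·s/L.
C = Vt/(Pplat − PEEP) = 462.03 / (12.4 − 6) = 462.03/6.4 = 72.192 mL/cmH2O.
τ = R × C = 6.0 × 0.07219 L/cmH2O = 0.4331 s.
t = −τ·ln(1 − 0.97) = −0.4331·ln(0.03) = 1.519 s.

1.52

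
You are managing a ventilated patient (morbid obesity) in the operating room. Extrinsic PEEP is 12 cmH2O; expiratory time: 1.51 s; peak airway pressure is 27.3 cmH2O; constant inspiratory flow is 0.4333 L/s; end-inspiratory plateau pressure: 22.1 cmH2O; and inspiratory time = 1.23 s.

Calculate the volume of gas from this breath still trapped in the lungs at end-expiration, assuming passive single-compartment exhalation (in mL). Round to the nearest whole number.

Vt = flow × Ti = 0.4333 L/s × 1.23 s × 1000 mL/L = 532.96 mL.
R = (PIP − Pplat)/V̇ = (27.3 − 22.1) / 0.4333 = 5.2/0.4333 = 12.001 cmH2O·s/L.
C = Vt/(Pplat − PEEP) = 532.96 / (22.1 − 12) = 532.96/10.1 = 52.768 mL/cmH2O.
τ = R × C = 12.001 × 0.05277 L/cmH2O = 0.6333 s.
Fraction remaining = e^(−Te/τ) = e^(−1.51/0.6333) = 0.09215.
Trapped volume = 532.96 × 0.09215 = 49.112 mL.

49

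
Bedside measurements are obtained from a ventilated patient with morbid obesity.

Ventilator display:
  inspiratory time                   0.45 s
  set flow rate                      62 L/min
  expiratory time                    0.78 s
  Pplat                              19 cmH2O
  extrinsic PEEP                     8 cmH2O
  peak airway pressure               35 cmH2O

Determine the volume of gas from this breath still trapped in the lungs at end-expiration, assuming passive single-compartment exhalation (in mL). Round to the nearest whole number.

141

Flow: 62 L/min ÷ 60 = 1.0333 L/s.
Vt = flow × Ti = 1.0333 L/s × 0.45 s × 1000 mL/L = 464.99 mL.
R = (PIP − Pplat)/V̇ = (35 − 19) / 1.0333 = 16.0/1.0333 = 15.484 cmH2O·s/L.
C = Vt/(Pplat − PEEP) = 464.99 / (19 − 8) = 464.99/11.0 = 42.272 mL/cmH2O.
τ = R × C = 15.484 × 0.04227 L/cmH2O = 0.6545 s.
Fraction remaining = e^(−Te/τ) = e^(−0.78/0.6545) = 0.3037.
Trapped volume = 464.99 × 0.3037 = 141.22 mL.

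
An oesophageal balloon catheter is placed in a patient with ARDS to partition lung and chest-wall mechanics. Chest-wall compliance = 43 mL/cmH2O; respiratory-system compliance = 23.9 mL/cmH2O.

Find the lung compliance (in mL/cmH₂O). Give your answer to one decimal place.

1/CL = 1/Crs − 1/Ccw.
1/CL = 1/23.9 − 1/43 = 0.01859.
CL = 53.792 mL/cmH2O.

53.8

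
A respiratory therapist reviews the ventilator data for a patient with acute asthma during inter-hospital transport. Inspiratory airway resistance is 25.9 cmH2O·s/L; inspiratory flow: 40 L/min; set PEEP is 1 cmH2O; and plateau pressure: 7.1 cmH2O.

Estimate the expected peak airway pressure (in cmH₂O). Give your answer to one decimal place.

24.4

Flow: 40 L/min ÷ 60 = 0.6667 L/s.
PIP = Pplat + Raw × flow = 7.1 + 25.9 × 0.6667 = 7.1 + 17.268 = 24.368 cmH2O.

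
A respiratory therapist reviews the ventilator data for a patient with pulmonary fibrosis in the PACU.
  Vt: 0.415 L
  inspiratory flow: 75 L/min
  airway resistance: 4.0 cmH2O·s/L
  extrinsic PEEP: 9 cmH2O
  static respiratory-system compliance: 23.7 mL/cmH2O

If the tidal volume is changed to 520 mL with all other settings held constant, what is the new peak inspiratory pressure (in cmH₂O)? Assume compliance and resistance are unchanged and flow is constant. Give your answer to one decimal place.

35.9

Flow: 75 L/min ÷ 60 = 1.25 L/s.
PIP = Vt/C + R·V̇ + PEEP (constant-flow equation of motion).
Only the elastic term changes: ΔPIP = ΔVt / C = (520 − 415) / 23.7 = 4.43 cmH2O.
Original PIP = 415/23.7 + 4.0×1.25 + 9 = 31.511 cmH2O; new PIP = 31.511 + (4.43) = 35.941 cmH2O.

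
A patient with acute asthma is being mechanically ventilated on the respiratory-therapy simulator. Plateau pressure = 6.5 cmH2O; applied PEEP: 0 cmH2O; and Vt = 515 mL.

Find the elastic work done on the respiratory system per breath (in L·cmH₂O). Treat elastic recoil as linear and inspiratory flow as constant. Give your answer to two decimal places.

1.67

Elastic work ≈ ½ × (Pplat − PEEP) × Vt = 0.5 × (6.5 − 0) × 0.515 L = 0.5 × 6.5 × 0.515 = 1.674 L·cmH2O.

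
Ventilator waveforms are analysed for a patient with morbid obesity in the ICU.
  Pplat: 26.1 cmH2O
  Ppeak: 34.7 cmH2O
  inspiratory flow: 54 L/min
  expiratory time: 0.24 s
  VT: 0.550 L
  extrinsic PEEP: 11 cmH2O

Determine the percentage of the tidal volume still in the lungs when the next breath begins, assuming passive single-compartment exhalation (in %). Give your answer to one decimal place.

50.2

Flow: 54 L/min ÷ 60 = 0.9 L/s.
R = (PIP − Pplat)/V̇ = (34.7 − 26.1) / 0.9 = 8.6/0.9 = 9.556 cmH2O·s/L.
C = Vt/(Pplat − PEEP) = 550.0 / (26.1 − 11) = 550.0/15.1 = 36.424 mL/cmH2O.
τ = R × C = 9.556 × 0.03642 L/cmH2O = 0.348 s.
Fraction remaining at end-expiration = e^(−Te/τ) = e^(−0.24/0.348) = 0.5017 → 50.17%.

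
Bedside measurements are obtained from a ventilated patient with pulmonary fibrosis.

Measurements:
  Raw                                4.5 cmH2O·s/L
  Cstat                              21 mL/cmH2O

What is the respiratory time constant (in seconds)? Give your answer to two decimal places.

τ = R × C = 4.5 × 21 mL/cmH2O = 4.5 × 0.021 L/cmH2O = 0.0945 s.

0.09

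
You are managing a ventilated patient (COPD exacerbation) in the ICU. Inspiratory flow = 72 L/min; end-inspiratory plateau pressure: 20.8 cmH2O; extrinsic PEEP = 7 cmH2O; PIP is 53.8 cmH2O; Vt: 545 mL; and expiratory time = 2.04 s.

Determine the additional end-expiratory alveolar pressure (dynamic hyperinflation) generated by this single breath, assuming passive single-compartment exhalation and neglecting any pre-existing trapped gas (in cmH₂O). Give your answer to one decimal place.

Flow: 72 L/min ÷ 60 = 1.2 L/s.
R = (PIP − Pplat)/V̇ = (53.8 − 20.8) / 1.2 = 33.0/1.2 = 27.5 cmH2O·s/L.
C = Vt/(Pplat − PEEP) = 545.0 / (20.8 − 7) = 545.0/13.8 = 39.493 mL/cmH2O.
τ = R × C = 27.5 × 0.03949 L/cmH2O = 1.086 s.
Fraction remaining = e^(−Te/τ) = e^(−2.04/1.086) = 0.1528; trapped volume = 545.0 × 0.1528 = 83.276 mL.
Additional alveolar pressure from trapping ≈ V_trapped / C = 83.276 / 39.493 = 2.109 cmH2O.

2.1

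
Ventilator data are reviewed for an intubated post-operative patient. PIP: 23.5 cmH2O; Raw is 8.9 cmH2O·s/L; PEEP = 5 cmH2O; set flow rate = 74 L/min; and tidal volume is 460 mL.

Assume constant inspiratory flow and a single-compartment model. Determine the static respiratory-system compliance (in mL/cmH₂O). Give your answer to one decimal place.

Flow: 74 L/min ÷ 60 = 1.2333 L/s.
Equation of motion (constant flow): PIP = Vt/C + R·V̇ + PEEP.
Vt/C = PIP − R·V̇ − PEEP = 23.5 − 8.9×1.2333 − 5 = 23.5 − 10.976 − 5 = 7.524 cmH2O.
C = Vt / 7.524 = 460 / 7.524 = 61.138 mL/cmH2O.

61.1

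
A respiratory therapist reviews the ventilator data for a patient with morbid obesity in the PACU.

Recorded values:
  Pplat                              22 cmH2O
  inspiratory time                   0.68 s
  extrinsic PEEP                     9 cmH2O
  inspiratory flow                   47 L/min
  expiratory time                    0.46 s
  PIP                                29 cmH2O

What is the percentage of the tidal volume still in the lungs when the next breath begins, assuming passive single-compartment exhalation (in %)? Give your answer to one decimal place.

Flow: 47 L/min ÷ 60 = 0.7833 L/s.
Vt = flow × Ti = 0.7833 L/s × 0.68 s × 1000 mL/L = 532.64 mL.
R = (PIP − Pplat)/V̇ = (29 − 22) / 0.7833 = 7.0/0.7833 = 8.937 cmH2O·s/L.
C = Vt/(Pplat − PEEP) = 532.64 / (22 − 9) = 532.64/13.0 = 40.972 mL/cmH2O.
τ = R × C = 8.937 × 0.04097 L/cmH2O = 0.3661 s.
Fraction remaining at end-expiration = e^(−Te/τ) = e^(−0.46/0.3661) = 0.2847 → 28.47%.

28.5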